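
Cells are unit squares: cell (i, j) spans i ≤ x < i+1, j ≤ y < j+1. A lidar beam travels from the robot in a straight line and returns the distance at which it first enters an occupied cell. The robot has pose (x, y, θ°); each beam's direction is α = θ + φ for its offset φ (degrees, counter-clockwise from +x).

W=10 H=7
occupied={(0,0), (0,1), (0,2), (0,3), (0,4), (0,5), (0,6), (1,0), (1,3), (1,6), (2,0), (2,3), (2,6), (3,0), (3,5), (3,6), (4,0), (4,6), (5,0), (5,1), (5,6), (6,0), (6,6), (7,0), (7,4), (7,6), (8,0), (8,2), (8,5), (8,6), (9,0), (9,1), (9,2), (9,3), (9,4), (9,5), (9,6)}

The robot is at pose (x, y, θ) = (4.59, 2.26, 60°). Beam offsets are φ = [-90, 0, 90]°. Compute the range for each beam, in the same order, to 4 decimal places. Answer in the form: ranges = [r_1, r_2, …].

beam 1: φ=-90°, α=330°
  direction (0.8660, -0.5000); cell (4,2); t to first gridline: x 0.4734, y 0.5200 (then +1.1547 / +2.0000)
    (5,2) via x @ 0.4734
    (5,1) via y @ 0.5200  # hit
  → r_1 = 0.5200
beam 2: φ=0°, α=60°
  direction (0.5000, 0.8660); cell (4,2); t to first gridline: x 0.8200, y 0.8545 (then +2.0000 / +1.1547)
    (5,2) via x @ 0.8200
    (5,3) via y @ 0.8545
    (5,4) via y @ 2.0092
    (6,4) via x @ 2.8200
    (6,5) via y @ 3.1639
    (6,6) via y @ 4.3186  # hit
  → r_2 = 4.3186
beam 3: φ=90°, α=150°
  direction (-0.8660, 0.5000); cell (4,2); t to first gridline: x 0.6813, y 1.4800 (then +1.1547 / +2.0000)
    (3,2) via x @ 0.6813
    (3,3) via y @ 1.4800
    (2,3) via x @ 1.8360  # hit
  → r_3 = 1.8360

ranges = [0.5200, 4.3186, 1.8360]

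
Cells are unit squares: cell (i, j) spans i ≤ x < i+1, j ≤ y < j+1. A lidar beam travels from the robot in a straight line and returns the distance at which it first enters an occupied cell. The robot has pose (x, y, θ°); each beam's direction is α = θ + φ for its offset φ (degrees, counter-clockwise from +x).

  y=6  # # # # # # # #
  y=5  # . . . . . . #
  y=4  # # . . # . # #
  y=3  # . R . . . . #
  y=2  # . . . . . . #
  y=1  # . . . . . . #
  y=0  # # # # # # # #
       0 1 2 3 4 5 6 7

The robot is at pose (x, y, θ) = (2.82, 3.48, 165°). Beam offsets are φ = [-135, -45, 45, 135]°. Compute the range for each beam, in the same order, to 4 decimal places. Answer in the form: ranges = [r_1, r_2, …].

beam 1: φ=-135°, α=30°
  direction (0.8660, 0.5000); cell (2,3); t to first gridline: x 0.2078, y 1.0400 (then +1.1547 / +2.0000)
    (3,3) via x @ 0.2078
    (3,4) via y @ 1.0400
    (4,4) via x @ 1.3625  # hit
  → r_1 = 1.3625
beam 2: φ=-45°, α=120°
  direction (-0.5000, 0.8660); cell (2,3); t to first gridline: x 1.6400, y 0.6004 (then +2.0000 / +1.1547)
    (2,4) via y @ 0.6004
    (1,4) via x @ 1.6400  # hit
  → r_2 = 1.6400
beam 3: φ=45°, α=210°
  direction (-0.8660, -0.5000); cell (2,3); t to first gridline: x 0.9469, y 0.9600 (then +1.1547 / +2.0000)
    (1,3) via x @ 0.9469
    (1,2) via y @ 0.9600
    (0,2) via x @ 2.1016  # hit
  → r_3 = 2.1016
beam 4: φ=135°, α=300°
  direction (0.5000, -0.8660); cell (2,3); t to first gridline: x 0.3600, y 0.5543 (then +2.0000 / +1.1547)
    (3,3) via x @ 0.3600
    (3,2) via y @ 0.5543
    (3,1) via y @ 1.7090
    (4,1) via x @ 2.3600
    (4,0) via y @ 2.8637  # hit
  → r_4 = 2.8637

ranges = [1.3625, 1.6400, 2.1016, 2.8637]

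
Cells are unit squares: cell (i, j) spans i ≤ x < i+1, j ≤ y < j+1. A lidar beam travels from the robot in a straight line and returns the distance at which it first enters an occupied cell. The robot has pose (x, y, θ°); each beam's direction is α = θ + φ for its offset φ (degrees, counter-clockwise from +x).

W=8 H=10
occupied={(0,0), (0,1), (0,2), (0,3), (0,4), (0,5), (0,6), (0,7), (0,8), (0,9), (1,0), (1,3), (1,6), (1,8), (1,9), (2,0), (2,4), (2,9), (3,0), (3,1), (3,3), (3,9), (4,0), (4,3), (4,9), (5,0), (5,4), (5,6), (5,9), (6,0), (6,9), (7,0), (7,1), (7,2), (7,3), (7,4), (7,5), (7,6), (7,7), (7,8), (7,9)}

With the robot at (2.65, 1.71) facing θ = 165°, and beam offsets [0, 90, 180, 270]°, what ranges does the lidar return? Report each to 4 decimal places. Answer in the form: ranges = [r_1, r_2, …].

beam 1: φ=0°, α=165°
  cosα=-0.9659 sinα=0.2588 | (2,1) | tMaxX 0.6729 tMaxY 1.1205 | tΔX 1.0353 tΔY 3.8637
    t=0.6729 [x] (1,1)
    t=1.1205 [y] (1,2)
    t=1.7082 [x] (0,2) — stop
  → r_1 = 1.7082
beam 2: φ=90°, α=255°
  cosα=-0.2588 sinα=-0.9659 | (2,1) | tMaxX 2.5114 tMaxY 0.7350 | tΔX 3.8637 tΔY 1.0353
    t=0.7350 [y] (2,0) — stop
  → r_2 = 0.7350
beam 3: φ=180°, α=345°
  cosα=0.9659 sinα=-0.2588 | (2,1) | tMaxX 0.3623 tMaxY 2.7432 | tΔX 1.0353 tΔY 3.8637
    t=0.3623 [x] (3,1) — stop
  → r_3 = 0.3623
beam 4: φ=270°, α=75°
  cosα=0.2588 sinα=0.9659 | (2,1) | tMaxX 1.3523 tMaxY 0.3002 | tΔX 3.8637 tΔY 1.0353
    t=0.3002 [y] (2,2)
    t=1.3355 [y] (2,3)
    t=1.3523 [x] (3,3) — stop
  → r_4 = 1.3523

ranges = [1.7082, 0.7350, 0.3623, 1.3523]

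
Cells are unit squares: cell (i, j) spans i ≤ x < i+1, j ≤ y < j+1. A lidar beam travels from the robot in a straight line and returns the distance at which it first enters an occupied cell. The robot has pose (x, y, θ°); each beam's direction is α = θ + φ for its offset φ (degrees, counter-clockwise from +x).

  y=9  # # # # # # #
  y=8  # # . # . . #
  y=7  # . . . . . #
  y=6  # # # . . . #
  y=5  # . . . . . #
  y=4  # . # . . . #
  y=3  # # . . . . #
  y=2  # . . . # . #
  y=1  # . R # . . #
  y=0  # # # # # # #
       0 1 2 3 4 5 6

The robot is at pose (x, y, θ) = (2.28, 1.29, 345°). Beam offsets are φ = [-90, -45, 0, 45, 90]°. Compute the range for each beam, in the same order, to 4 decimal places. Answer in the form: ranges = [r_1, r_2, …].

beam 1: φ=-90°, α=255°
  direction (-0.2588, -0.9659); cell (2,1); t to first gridline: x 1.0818, y 0.3002 (then +3.8637 / +1.0353)
    (2,0) via y @ 0.3002  # hit
  → r_1 = 0.3002
beam 2: φ=-45°, α=300°
  direction (0.5000, -0.8660); cell (2,1); t to first gridline: x 1.4400, y 0.3349 (then +2.0000 / +1.1547)
    (2,0) via y @ 0.3349  # hit
  → r_2 = 0.3349
beam 3: φ=0°, α=345°
  direction (0.9659, -0.2588); cell (2,1); t to first gridline: x 0.7454, y 1.1205 (then +1.0353 / +3.8637)
    (3,1) via x @ 0.7454  # hit
  → r_3 = 0.7454
beam 4: φ=45°, α=30°
  direction (0.8660, 0.5000); cell (2,1); t to first gridline: x 0.8314, y 1.4200 (then +1.1547 / +2.0000)
    (3,1) via x @ 0.8314  # hit
  → r_4 = 0.8314
beam 5: φ=90°, α=75°
  direction (0.2588, 0.9659); cell (2,1); t to first gridline: x 2.7819, y 0.7350 (then +3.8637 / +1.0353)
    (2,2) via y @ 0.7350
    (2,3) via y @ 1.7703
    (3,3) via x @ 2.7819
    (3,4) via y @ 2.8056
    (3,5) via y @ 3.8409
    (3,6) via y @ 4.8762
    (3,7) via y @ 5.9114
    (4,7) via x @ 6.6456
    (4,8) via y @ 6.9467
    (4,9) via y @ 7.9820  # hit
  → r_5 = 7.9820

ranges = [0.3002, 0.3349, 0.7454, 0.8314, 7.9820]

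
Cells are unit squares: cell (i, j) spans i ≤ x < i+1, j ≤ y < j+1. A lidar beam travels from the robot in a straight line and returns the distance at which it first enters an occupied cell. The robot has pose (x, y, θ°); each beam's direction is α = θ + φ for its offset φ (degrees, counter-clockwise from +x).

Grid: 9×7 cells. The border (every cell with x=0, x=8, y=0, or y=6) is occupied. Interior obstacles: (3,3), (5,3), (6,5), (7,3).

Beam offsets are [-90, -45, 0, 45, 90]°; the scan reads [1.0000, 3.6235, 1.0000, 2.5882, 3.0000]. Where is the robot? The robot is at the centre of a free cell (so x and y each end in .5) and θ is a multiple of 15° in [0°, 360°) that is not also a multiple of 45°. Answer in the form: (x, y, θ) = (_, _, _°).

Candidates: 31 free-cell centres × 16 headings = 496 poses. Raycast each; keep the one whose scan matches to 4 dp.
  (2.5, 1.5, 330°): beam 1 = 0.5774 ≠ 1.0000 ✗
  (7.5, 5.5, 60°): beam 1 = 0.5774 ≠ 1.0000 ✗
  (3.5, 4.5, 255°): beam 1 = 2.5882 ≠ 1.0000 ✗
  (1.5, 2.5, 105°): beam 1 = 1.9319 ≠ 1.0000 ✗
  …
  (6.5, 2.5, 120°): r_1=1.0000, r_2=3.6235, r_3=1.0000, r_4=2.5882, r_5=3.0000 — all match ✓
Unique over the lattice → pose = (6.5, 2.5, 120°).

(x, y, θ) = (6.5, 2.5, 120°)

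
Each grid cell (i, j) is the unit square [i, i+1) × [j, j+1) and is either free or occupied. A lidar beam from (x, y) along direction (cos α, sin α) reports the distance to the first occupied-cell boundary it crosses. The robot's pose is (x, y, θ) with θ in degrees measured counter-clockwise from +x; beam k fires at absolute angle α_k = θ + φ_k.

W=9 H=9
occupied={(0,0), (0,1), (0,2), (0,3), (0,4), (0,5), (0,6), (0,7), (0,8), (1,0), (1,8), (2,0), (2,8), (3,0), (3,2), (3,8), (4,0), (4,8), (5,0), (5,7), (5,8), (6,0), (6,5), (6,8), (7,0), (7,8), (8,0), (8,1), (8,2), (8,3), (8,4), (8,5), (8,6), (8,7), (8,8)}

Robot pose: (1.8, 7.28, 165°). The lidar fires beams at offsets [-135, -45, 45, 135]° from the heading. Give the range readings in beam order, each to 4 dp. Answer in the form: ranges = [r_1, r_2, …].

ranges = [1.4400, 0.8314, 0.9238, 7.2515]

beam 1: φ=-135°, α=30°
  cosα=0.8660 sinα=0.5000 | (1,7) | tMaxX 0.2309 tMaxY 1.4400 | tΔX 1.1547 tΔY 2.0000
    t=0.2309 [x] (2,7)
    t=1.3856 [x] (3,7)
    t=1.4400 [y] (3,8) — stop
  → r_1 = 1.4400
beam 2: φ=-45°, α=120°
  cosα=-0.5000 sinα=0.8660 | (1,7) | tMaxX 1.6000 tMaxY 0.8314 | tΔX 2.0000 tΔY 1.1547
    t=0.8314 [y] (1,8) — stop
  → r_2 = 0.8314
beam 3: φ=45°, α=210°
  cosα=-0.8660 sinα=-0.5000 | (1,7) | tMaxX 0.9238 tMaxY 0.5600 | tΔX 1.1547 tΔY 2.0000
    t=0.5600 [y] (1,6)
    t=0.9238 [x] (0,6) — stop
  → r_3 = 0.9238
beam 4: φ=135°, α=300°
  cosα=0.5000 sinα=-0.8660 | (1,7) | tMaxX 0.4000 tMaxY 0.3233 | tΔX 2.0000 tΔY 1.1547
    t=0.3233 [y] (1,6)
    t=0.4000 [x] (2,6)
    t=1.4780 [y] (2,5)
    t=2.4000 [x] (3,5)
    t=2.6327 [y] (3,4)
    t=3.7874 [y] (3,3)
    t=4.4000 [x] (4,3)
    t=4.9421 [y] (4,2)
    t=6.0968 [y] (4,1)
    t=6.4000 [x] (5,1)
    t=7.2515 [y] (5,0) — stop
  → r_4 = 7.2515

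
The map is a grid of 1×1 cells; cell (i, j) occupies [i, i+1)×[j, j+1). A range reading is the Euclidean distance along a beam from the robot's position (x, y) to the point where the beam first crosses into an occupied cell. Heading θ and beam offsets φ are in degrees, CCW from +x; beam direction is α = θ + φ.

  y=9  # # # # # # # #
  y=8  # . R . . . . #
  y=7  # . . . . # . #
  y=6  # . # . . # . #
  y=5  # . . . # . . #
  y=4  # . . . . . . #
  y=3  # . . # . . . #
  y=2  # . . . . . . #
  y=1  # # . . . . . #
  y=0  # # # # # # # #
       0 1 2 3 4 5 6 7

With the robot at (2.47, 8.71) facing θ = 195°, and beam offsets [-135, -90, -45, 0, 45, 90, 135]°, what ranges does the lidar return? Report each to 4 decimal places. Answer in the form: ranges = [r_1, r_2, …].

ranges = [0.3349, 0.3002, 0.5800, 1.5219, 2.9400, 1.7703, 2.9214]

beam 1: φ=-135°, α=60°
  cosα=0.5000 sinα=0.8660 | (2,8) | tMaxX 1.0600 tMaxY 0.3349 | tΔX 2.0000 tΔY 1.1547
    t=0.3349 [y] (2,9) — stop
  → r_1 = 0.3349
beam 2: φ=-90°, α=105°
  cosα=-0.2588 sinα=0.9659 | (2,8) | tMaxX 1.8159 tMaxY 0.3002 | tΔX 3.8637 tΔY 1.0353
    t=0.3002 [y] (2,9) — stop
  → r_2 = 0.3002
beam 3: φ=-45°, α=150°
  cosα=-0.8660 sinα=0.5000 | (2,8) | tMaxX 0.5427 tMaxY 0.5800 | tΔX 1.1547 tΔY 2.0000
    t=0.5427 [x] (1,8)
    t=0.5800 [y] (1,9) — stop
  → r_3 = 0.5800
beam 4: φ=0°, α=195°
  cosα=-0.9659 sinα=-0.2588 | (2,8) | tMaxX 0.4866 tMaxY 2.7432 | tΔX 1.0353 tΔY 3.8637
    t=0.4866 [x] (1,8)
    t=1.5219 [x] (0,8) — stop
  → r_4 = 1.5219
beam 5: φ=45°, α=240°
  cosα=-0.5000 sinα=-0.8660 | (2,8) | tMaxX 0.9400 tMaxY 0.8198 | tΔX 2.0000 tΔY 1.1547
    t=0.8198 [y] (2,7)
    t=0.9400 [x] (1,7)
    t=1.9745 [y] (1,6)
    t=2.9400 [x] (0,6) — stop
  → r_5 = 2.9400
beam 6: φ=90°, α=285°
  cosα=0.2588 sinα=-0.9659 | (2,8) | tMaxX 2.0478 tMaxY 0.7350 | tΔX 3.8637 tΔY 1.0353
    t=0.7350 [y] (2,7)
    t=1.7703 [y] (2,6) — stop
  → r_6 = 1.7703
beam 7: φ=135°, α=330°
  cosα=0.8660 sinα=-0.5000 | (2,8) | tMaxX 0.6120 tMaxY 1.4200 | tΔX 1.1547 tΔY 2.0000
    t=0.6120 [x] (3,8)
    t=1.4200 [y] (3,7)
    t=1.7667 [x] (4,7)
    t=2.9214 [x] (5,7) — stop
  → r_7 = 2.9214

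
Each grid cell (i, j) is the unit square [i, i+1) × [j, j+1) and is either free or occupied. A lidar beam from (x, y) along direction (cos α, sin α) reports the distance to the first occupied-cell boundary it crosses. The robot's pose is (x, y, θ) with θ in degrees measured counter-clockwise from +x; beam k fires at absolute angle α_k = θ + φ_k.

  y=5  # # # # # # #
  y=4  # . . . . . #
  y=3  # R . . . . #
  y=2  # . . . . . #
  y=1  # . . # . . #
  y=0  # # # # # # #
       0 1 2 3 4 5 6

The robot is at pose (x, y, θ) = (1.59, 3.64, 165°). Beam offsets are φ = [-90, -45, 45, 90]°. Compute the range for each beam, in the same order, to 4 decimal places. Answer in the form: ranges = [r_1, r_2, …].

ranges = [1.4080, 1.1800, 0.6813, 2.2796]

beam 1: φ=-90°, α=75°
  dir = (cos 75°, sin 75°) = (0.2588, 0.9659); from cell (1,3)
  next x-line at t=1.5841, next y-line at t=0.3727; Δt_x=3.8637, Δt_y=1.0353
    y: enter (1,4) at t=0.3727
    y: enter (1,5) at t=1.4080 ← occupied
  → r_1 = 1.4080
beam 2: φ=-45°, α=120°
  dir = (cos 120°, sin 120°) = (-0.5000, 0.8660); from cell (1,3)
  next x-line at t=1.1800, next y-line at t=0.4157; Δt_x=2.0000, Δt_y=1.1547
    y: enter (1,4) at t=0.4157
    x: enter (0,4) at t=1.1800 ← occupied
  → r_2 = 1.1800
beam 3: φ=45°, α=210°
  dir = (cos 210°, sin 210°) = (-0.8660, -0.5000); from cell (1,3)
  next x-line at t=0.6813, next y-line at t=1.2800; Δt_x=1.1547, Δt_y=2.0000
    x: enter (0,3) at t=0.6813 ← occupied
  → r_3 = 0.6813
beam 4: φ=90°, α=255°
  dir = (cos 255°, sin 255°) = (-0.2588, -0.9659); from cell (1,3)
  next x-line at t=2.2796, next y-line at t=0.6626; Δt_x=3.8637, Δt_y=1.0353
    y: enter (1,2) at t=0.6626
    y: enter (1,1) at t=1.6979
    x: enter (0,1) at t=2.2796 ← occupied
  → r_4 = 2.2796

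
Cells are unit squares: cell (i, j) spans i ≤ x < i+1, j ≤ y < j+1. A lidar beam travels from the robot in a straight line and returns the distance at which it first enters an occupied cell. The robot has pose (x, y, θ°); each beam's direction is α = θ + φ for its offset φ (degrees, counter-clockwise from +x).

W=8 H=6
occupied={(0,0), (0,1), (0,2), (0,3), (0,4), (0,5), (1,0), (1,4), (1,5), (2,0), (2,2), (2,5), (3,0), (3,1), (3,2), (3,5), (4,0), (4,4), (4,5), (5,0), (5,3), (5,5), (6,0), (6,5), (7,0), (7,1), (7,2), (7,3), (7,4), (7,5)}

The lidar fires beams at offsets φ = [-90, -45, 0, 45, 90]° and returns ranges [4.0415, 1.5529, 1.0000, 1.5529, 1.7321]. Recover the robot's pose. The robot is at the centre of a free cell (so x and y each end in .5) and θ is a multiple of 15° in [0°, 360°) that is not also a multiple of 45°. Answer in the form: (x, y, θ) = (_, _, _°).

(x, y, θ) = (3.5, 3.5, 60°)

The pose lattice has 18·16 = 288 candidates. Test each by forward raycasting.
  (6.5, 1.5, 195°): beam 1 = 1.9319 ≠ 4.0415 ✗
  (2.5, 4.5, 330°): beam 1 = 3.0000 ≠ 4.0415 ✗
  (4.5, 2.5, 120°): beam 1 = 1.0000 ≠ 4.0415 ✗
  (4.5, 2.5, 285°): beam 1 = 0.5176 ≠ 4.0415 ✗
  (3.5, 4.5, 150°): beam 1 = 0.5774 ≠ 4.0415 ✗
  …
  (3.5, 3.5, 60°): r_1=4.0415, r_2=1.5529, r_3=1.0000, r_4=1.5529, r_5=1.7321 — all match ✓
Only this pose fits every beam.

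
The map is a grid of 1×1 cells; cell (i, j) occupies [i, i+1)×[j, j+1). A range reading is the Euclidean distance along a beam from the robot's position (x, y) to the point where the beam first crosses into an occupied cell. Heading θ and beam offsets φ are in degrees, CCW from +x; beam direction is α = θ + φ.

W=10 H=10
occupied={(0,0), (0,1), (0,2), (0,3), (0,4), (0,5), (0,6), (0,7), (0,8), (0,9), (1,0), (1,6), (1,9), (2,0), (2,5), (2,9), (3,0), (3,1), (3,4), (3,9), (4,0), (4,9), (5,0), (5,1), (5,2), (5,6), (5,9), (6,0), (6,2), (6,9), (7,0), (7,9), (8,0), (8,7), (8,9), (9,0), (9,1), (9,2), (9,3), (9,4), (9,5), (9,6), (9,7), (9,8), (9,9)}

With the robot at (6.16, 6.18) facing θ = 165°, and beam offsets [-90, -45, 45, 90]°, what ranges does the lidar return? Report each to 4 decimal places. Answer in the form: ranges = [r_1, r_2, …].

ranges = [2.9195, 0.3200, 0.1848, 3.2922]

beam 1: φ=-90°, α=75°
  direction (0.2588, 0.9659); cell (6,6); t to first gridline: x 3.2455, y 0.8489 (then +3.8637 / +1.0353)
    (6,7) via y @ 0.8489
    (6,8) via y @ 1.8842
    (6,9) via y @ 2.9195  # hit
  → r_1 = 2.9195
beam 2: φ=-45°, α=120°
  direction (-0.5000, 0.8660); cell (6,6); t to first gridline: x 0.3200, y 0.9469 (then +2.0000 / +1.1547)
    (5,6) via x @ 0.3200  # hit
  → r_2 = 0.3200
beam 3: φ=45°, α=210°
  direction (-0.8660, -0.5000); cell (6,6); t to first gridline: x 0.1848, y 0.3600 (then +1.1547 / +2.0000)
    (5,6) via x @ 0.1848  # hit
  → r_3 = 0.1848
beam 4: φ=90°, α=255°
  direction (-0.2588, -0.9659); cell (6,6); t to first gridline: x 0.6182, y 0.1863 (then +3.8637 / +1.0353)
    (6,5) via y @ 0.1863
    (5,5) via x @ 0.6182
    (5,4) via y @ 1.2216
    (5,3) via y @ 2.2569
    (5,2) via y @ 3.2922  # hit
  → r_4 = 3.2922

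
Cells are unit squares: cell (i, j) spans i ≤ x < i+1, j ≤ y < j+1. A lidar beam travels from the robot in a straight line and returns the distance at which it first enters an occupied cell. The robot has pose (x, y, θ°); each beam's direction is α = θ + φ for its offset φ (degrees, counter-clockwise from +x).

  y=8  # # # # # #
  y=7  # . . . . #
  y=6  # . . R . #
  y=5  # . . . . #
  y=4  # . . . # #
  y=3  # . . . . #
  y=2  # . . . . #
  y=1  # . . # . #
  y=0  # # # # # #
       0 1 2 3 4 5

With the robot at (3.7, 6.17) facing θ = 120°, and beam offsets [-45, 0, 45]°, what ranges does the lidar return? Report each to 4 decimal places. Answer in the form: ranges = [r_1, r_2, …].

ranges = [1.8946, 2.1131, 2.7952]

beam 1: φ=-45°, α=75°
  dir = (cos 75°, sin 75°) = (0.2588, 0.9659); from cell (3,6)
  next x-line at t=1.1591, next y-line at t=0.8593; Δt_x=3.8637, Δt_y=1.0353
    y: enter (3,7) at t=0.8593
    x: enter (4,7) at t=1.1591
    y: enter (4,8) at t=1.8946 ← occupied
  → r_1 = 1.8946
beam 2: φ=0°, α=120°
  dir = (cos 120°, sin 120°) = (-0.5000, 0.8660); from cell (3,6)
  next x-line at t=1.4000, next y-line at t=0.9584; Δt_x=2.0000, Δt_y=1.1547
    y: enter (3,7) at t=0.9584
    x: enter (2,7) at t=1.4000
    y: enter (2,8) at t=2.1131 ← occupied
  → r_2 = 2.1131
beam 3: φ=45°, α=165°
  dir = (cos 165°, sin 165°) = (-0.9659, 0.2588); from cell (3,6)
  next x-line at t=0.7247, next y-line at t=3.2069; Δt_x=1.0353, Δt_y=3.8637
    x: enter (2,6) at t=0.7247
    x: enter (1,6) at t=1.7600
    x: enter (0,6) at t=2.7952 ← occupied
  → r_3 = 2.7952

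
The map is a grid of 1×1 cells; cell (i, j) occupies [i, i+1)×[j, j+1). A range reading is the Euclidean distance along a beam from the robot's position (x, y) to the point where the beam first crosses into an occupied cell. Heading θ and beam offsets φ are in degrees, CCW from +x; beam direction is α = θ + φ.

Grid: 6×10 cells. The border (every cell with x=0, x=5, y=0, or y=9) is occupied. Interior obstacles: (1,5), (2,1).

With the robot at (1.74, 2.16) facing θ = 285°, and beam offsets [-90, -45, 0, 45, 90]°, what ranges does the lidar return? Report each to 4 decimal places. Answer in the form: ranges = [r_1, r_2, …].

ranges = [0.7661, 1.3395, 1.0046, 0.3200, 3.3750]

beam 1: φ=-90°, α=195°
  d=(-0.9659,-0.2588)  start (1,2)  tX=0.7661 tY=0.6182  stride 1/|dx|=1.0353 1/|dy|=3.8637
    cross y-line → (1,1), t=0.6182
    cross x-line → (0,1), t=0.7661 (wall)
  → r_1 = 0.7661
beam 2: φ=-45°, α=240°
  d=(-0.5000,-0.8660)  start (1,2)  tX=1.4800 tY=0.1848  stride 1/|dx|=2.0000 1/|dy|=1.1547
    cross y-line → (1,1), t=0.1848
    cross y-line → (1,0), t=1.3395 (wall)
  → r_2 = 1.3395
beam 3: φ=0°, α=285°
  d=(0.2588,-0.9659)  start (1,2)  tX=1.0046 tY=0.1656  stride 1/|dx|=3.8637 1/|dy|=1.0353
    cross y-line → (1,1), t=0.1656
    cross x-line → (2,1), t=1.0046 (wall)
  → r_3 = 1.0046
beam 4: φ=45°, α=330°
  d=(0.8660,-0.5000)  start (1,2)  tX=0.3002 tY=0.3200  stride 1/|dx|=1.1547 1/|dy|=2.0000
    cross x-line → (2,2), t=0.3002
    cross y-line → (2,1), t=0.3200 (wall)
  → r_4 = 0.3200
beam 5: φ=90°, α=15°
  d=(0.9659,0.2588)  start (1,2)  tX=0.2692 tY=3.2455  stride 1/|dx|=1.0353 1/|dy|=3.8637
    cross x-line → (2,2), t=0.2692
    cross x-line → (3,2), t=1.3044
    cross x-line → (4,2), t=2.3397
    cross y-line → (4,3), t=3.2455
    cross x-line → (5,3), t=3.3750 (wall)
  → r_5 = 3.3750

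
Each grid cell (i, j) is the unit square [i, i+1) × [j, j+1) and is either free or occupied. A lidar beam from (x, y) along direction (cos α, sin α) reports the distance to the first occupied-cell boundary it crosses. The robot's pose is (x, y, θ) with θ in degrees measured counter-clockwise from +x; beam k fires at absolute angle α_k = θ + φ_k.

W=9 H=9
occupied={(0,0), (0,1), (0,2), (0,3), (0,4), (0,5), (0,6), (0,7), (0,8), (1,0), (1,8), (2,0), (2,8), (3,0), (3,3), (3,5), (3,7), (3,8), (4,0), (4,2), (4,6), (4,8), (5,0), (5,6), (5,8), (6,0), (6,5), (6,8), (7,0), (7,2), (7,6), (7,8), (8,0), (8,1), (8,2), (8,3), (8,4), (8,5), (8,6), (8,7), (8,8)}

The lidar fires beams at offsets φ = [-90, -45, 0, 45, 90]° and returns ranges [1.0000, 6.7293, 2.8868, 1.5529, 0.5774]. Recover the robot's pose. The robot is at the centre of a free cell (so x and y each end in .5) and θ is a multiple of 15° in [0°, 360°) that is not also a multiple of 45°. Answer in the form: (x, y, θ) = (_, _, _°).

(x, y, θ) = (1.5, 7.5, 330°)

The pose lattice has 40·16 = 640 candidates. Test each by forward raycasting.
  (5.5, 7.5, 150°): beam 1 = 0.5774 ≠ 1.0000 ✗
  (1.5, 3.5, 30°): beam 1 = 2.8868 ≠ 1.0000 ✗
  (5.5, 7.5, 255°): beam 1 = 1.5529 ≠ 1.0000 ✗
  (5.5, 1.5, 30°): beam 1 = 0.5774 ≠ 1.0000 ✗
  …
  (1.5, 7.5, 330°): r_1=1.0000, r_2=6.7293, r_3=2.8868, r_4=1.5529, r_5=0.5774 — all match ✓
No second candidate reproduces the full scan.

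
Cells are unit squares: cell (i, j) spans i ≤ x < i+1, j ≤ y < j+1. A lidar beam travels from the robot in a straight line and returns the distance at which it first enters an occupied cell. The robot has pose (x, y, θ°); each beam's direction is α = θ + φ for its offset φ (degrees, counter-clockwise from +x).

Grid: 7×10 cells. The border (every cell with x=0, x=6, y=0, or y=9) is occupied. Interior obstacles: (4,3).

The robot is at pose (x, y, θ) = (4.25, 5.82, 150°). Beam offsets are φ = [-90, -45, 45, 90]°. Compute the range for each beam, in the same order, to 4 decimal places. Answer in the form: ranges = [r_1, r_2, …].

beam 1: φ=-90°, α=60°
  dir = (cos 60°, sin 60°) = (0.5000, 0.8660); from cell (4,5)
  next x-line at t=1.5000, next y-line at t=0.2078; Δt_x=2.0000, Δt_y=1.1547
    y: enter (4,6) at t=0.2078
    y: enter (4,7) at t=1.3625
    x: enter (5,7) at t=1.5000
    y: enter (5,8) at t=2.5172
    x: enter (6,8) at t=3.5000 ← occupied
  → r_1 = 3.5000
beam 2: φ=-45°, α=105°
  dir = (cos 105°, sin 105°) = (-0.2588, 0.9659); from cell (4,5)
  next x-line at t=0.9659, next y-line at t=0.1863; Δt_x=3.8637, Δt_y=1.0353
    y: enter (4,6) at t=0.1863
    x: enter (3,6) at t=0.9659
    y: enter (3,7) at t=1.2216
    y: enter (3,8) at t=2.2569
    y: enter (3,9) at t=3.2922 ← occupied
  → r_2 = 3.2922
beam 3: φ=45°, α=195°
  dir = (cos 195°, sin 195°) = (-0.9659, -0.2588); from cell (4,5)
  next x-line at t=0.2588, next y-line at t=3.1682; Δt_x=1.0353, Δt_y=3.8637
    x: enter (3,5) at t=0.2588
    x: enter (2,5) at t=1.2941
    x: enter (1,5) at t=2.3294
    y: enter (1,4) at t=3.1682
    x: enter (0,4) at t=3.3646 ← occupied
  → r_3 = 3.3646
beam 4: φ=90°, α=240°
  dir = (cos 240°, sin 240°) = (-0.5000, -0.8660); from cell (4,5)
  next x-line at t=0.5000, next y-line at t=0.9469; Δt_x=2.0000, Δt_y=1.1547
    x: enter (3,5) at t=0.5000
    y: enter (3,4) at t=0.9469
    y: enter (3,3) at t=2.1016
    x: enter (2,3) at t=2.5000
    y: enter (2,2) at t=3.2563
    y: enter (2,1) at t=4.4110
    x: enter (1,1) at t=4.5000
    y: enter (1,0) at t=5.5657 ← occupied
  → r_4 = 5.5657

ranges = [3.5000, 3.2922, 3.3646, 5.5657]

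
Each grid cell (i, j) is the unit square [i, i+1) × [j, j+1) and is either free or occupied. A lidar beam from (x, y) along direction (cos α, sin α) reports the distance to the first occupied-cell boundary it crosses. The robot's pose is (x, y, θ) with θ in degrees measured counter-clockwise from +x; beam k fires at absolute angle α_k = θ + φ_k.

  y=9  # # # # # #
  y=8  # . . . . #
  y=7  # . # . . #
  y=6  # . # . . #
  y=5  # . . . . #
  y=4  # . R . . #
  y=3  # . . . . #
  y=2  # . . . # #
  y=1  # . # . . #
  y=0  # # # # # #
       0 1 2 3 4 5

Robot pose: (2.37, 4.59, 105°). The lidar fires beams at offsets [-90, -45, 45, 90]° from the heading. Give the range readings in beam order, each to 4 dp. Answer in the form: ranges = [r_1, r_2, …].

beam 1: φ=-90°, α=15°
  cosα=0.9659 sinα=0.2588 | (2,4) | tMaxX 0.6522 tMaxY 1.5841 | tΔX 1.0353 tΔY 3.8637
    t=0.6522 [x] (3,4)
    t=1.5841 [y] (3,5)
    t=1.6875 [x] (4,5)
    t=2.7228 [x] (5,5) — stop
  → r_1 = 2.7228
beam 2: φ=-45°, α=60°
  cosα=0.5000 sinα=0.8660 | (2,4) | tMaxX 1.2600 tMaxY 0.4734 | tΔX 2.0000 tΔY 1.1547
    t=0.4734 [y] (2,5)
    t=1.2600 [x] (3,5)
    t=1.6281 [y] (3,6)
    t=2.7828 [y] (3,7)
    t=3.2600 [x] (4,7)
    t=3.9375 [y] (4,8)
    t=5.0922 [y] (4,9) — stop
  → r_2 = 5.0922
beam 3: φ=45°, α=150°
  cosα=-0.8660 sinα=0.5000 | (2,4) | tMaxX 0.4272 tMaxY 0.8200 | tΔX 1.1547 tΔY 2.0000
    t=0.4272 [x] (1,4)
    t=0.8200 [y] (1,5)
    t=1.5819 [x] (0,5) — stop
  → r_3 = 1.5819
beam 4: φ=90°, α=195°
  cosα=-0.9659 sinα=-0.2588 | (2,4) | tMaxX 0.3831 tMaxY 2.2796 | tΔX 1.0353 tΔY 3.8637
    t=0.3831 [x] (1,4)
    t=1.4183 [x] (0,4) — stop
  → r_4 = 1.4183

ranges = [2.7228, 5.0922, 1.5819, 1.4183]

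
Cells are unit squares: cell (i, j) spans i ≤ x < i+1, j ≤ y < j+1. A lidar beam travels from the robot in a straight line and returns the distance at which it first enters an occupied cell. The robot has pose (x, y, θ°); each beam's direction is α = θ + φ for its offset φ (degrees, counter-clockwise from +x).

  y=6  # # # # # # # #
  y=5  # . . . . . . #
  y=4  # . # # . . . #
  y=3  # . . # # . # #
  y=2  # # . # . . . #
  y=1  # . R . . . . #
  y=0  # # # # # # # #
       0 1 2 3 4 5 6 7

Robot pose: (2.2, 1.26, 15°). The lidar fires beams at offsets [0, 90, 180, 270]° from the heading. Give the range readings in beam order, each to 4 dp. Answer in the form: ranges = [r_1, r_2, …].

ranges = [4.9693, 0.7727, 1.0046, 0.2692]

beam 1: φ=0°, α=15°
  direction (0.9659, 0.2588); cell (2,1); t to first gridline: x 0.8282, y 2.8591 (then +1.0353 / +3.8637)
    (3,1) via x @ 0.8282
    (4,1) via x @ 1.8635
    (4,2) via y @ 2.8591
    (5,2) via x @ 2.8988
    (6,2) via x @ 3.9340
    (7,2) via x @ 4.9693  # hit
  → r_1 = 4.9693
beam 2: φ=90°, α=105°
  direction (-0.2588, 0.9659); cell (2,1); t to first gridline: x 0.7727, y 0.7661 (then +3.8637 / +1.0353)
    (2,2) via y @ 0.7661
    (1,2) via x @ 0.7727  # hit
  → r_2 = 0.7727
beam 3: φ=180°, α=195°
  direction (-0.9659, -0.2588); cell (2,1); t to first gridline: x 0.2071, y 1.0046 (then +1.0353 / +3.8637)
    (1,1) via x @ 0.2071
    (1,0) via y @ 1.0046  # hit
  → r_3 = 1.0046
beam 4: φ=270°, α=285°
  direction (0.2588, -0.9659); cell (2,1); t to first gridline: x 3.0910, y 0.2692 (then +3.8637 / +1.0353)
    (2,0) via y @ 0.2692  # hit
  → r_4 = 0.2692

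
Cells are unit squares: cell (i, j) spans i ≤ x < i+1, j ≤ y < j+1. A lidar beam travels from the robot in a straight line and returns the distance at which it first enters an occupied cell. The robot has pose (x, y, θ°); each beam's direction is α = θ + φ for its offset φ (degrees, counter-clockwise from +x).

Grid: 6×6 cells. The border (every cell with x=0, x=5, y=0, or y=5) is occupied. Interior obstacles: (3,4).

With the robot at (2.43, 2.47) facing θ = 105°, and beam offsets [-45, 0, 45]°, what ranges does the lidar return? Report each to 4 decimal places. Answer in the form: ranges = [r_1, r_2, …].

beam 1: φ=-45°, α=60°
  direction (0.5000, 0.8660); cell (2,2); t to first gridline: x 1.1400, y 0.6120 (then +2.0000 / +1.1547)
    (2,3) via y @ 0.6120
    (3,3) via x @ 1.1400
    (3,4) via y @ 1.7667  # hit
  → r_1 = 1.7667
beam 2: φ=0°, α=105°
  direction (-0.2588, 0.9659); cell (2,2); t to first gridline: x 1.6614, y 0.5487 (then +3.8637 / +1.0353)
    (2,3) via y @ 0.5487
    (2,4) via y @ 1.5840
    (1,4) via x @ 1.6614
    (1,5) via y @ 2.6192  # hit
  → r_2 = 2.6192
beam 3: φ=45°, α=150°
  direction (-0.8660, 0.5000); cell (2,2); t to first gridline: x 0.4965, y 1.0600 (then +1.1547 / +2.0000)
    (1,2) via x @ 0.4965
    (1,3) via y @ 1.0600
    (0,3) via x @ 1.6512  # hit
  → r_3 = 1.6512

ranges = [1.7667, 2.6192, 1.6512]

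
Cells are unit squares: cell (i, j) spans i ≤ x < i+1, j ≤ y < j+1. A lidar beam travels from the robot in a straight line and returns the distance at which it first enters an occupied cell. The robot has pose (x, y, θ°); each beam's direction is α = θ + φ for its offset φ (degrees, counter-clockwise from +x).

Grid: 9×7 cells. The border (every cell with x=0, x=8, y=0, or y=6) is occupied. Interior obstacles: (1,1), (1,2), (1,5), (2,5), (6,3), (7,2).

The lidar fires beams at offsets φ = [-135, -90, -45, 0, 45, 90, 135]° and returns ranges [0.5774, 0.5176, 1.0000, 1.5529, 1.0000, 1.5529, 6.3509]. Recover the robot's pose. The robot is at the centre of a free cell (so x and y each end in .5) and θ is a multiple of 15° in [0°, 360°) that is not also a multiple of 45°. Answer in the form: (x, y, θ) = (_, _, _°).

(x, y, θ) = (6.5, 1.5, 15°)

Enumerate (i+0.5, j+0.5, θ) over the 29 free cells and 16 admissible headings. For each, cast all 7 beams and compare to the given ranges.
  (7.5, 1.5, 345°): beam 1 = 1.0000 ≠ 0.5774 ✗
  (5.5, 2.5, 210°): beam 1 = 3.6235 ≠ 0.5774 ✗
  (6.5, 2.5, 330°): beam 1 = 4.6587 ≠ 0.5774 ✗
  …
  (6.5, 1.5, 15°): r_1=0.5774, r_2=0.5176, r_3=1.0000, r_4=1.5529, r_5=1.0000, r_6=1.5529, r_7=6.3509 — all match ✓
Only this pose fits every beam.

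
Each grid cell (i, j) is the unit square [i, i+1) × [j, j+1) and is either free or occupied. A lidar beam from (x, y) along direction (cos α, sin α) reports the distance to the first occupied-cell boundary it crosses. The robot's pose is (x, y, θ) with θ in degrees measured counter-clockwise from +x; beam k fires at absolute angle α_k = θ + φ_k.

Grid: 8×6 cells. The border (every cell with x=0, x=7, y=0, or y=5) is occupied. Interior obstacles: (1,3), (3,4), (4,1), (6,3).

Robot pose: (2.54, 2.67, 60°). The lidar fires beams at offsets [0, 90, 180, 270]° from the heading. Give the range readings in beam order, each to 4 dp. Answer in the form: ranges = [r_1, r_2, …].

ranges = [1.5358, 0.6600, 1.9283, 1.6859]

beam 1: φ=0°, α=60°
  cosα=0.5000 sinα=0.8660 | (2,2) | tMaxX 0.9200 tMaxY 0.3811 | tΔX 2.0000 tΔY 1.1547
    t=0.3811 [y] (2,3)
    t=0.9200 [x] (3,3)
    t=1.5358 [y] (3,4) — stop
  → r_1 = 1.5358
beam 2: φ=90°, α=150°
  cosα=-0.8660 sinα=0.5000 | (2,2) | tMaxX 0.6235 tMaxY 0.6600 | tΔX 1.1547 tΔY 2.0000
    t=0.6235 [x] (1,2)
    t=0.6600 [y] (1,3) — stop
  → r_2 = 0.6600
beam 3: φ=180°, α=240°
  cosα=-0.5000 sinα=-0.8660 | (2,2) | tMaxX 1.0800 tMaxY 0.7736 | tΔX 2.0000 tΔY 1.1547
    t=0.7736 [y] (2,1)
    t=1.0800 [x] (1,1)
    t=1.9283 [y] (1,0) — stop
  → r_3 = 1.9283
beam 4: φ=270°, α=330°
  cosα=0.8660 sinα=-0.5000 | (2,2) | tMaxX 0.5312 tMaxY 1.3400 | tΔX 1.1547 tΔY 2.0000
    t=0.5312 [x] (3,2)
    t=1.3400 [y] (3,1)
    t=1.6859 [x] (4,1) — stop
  → r_4 = 1.6859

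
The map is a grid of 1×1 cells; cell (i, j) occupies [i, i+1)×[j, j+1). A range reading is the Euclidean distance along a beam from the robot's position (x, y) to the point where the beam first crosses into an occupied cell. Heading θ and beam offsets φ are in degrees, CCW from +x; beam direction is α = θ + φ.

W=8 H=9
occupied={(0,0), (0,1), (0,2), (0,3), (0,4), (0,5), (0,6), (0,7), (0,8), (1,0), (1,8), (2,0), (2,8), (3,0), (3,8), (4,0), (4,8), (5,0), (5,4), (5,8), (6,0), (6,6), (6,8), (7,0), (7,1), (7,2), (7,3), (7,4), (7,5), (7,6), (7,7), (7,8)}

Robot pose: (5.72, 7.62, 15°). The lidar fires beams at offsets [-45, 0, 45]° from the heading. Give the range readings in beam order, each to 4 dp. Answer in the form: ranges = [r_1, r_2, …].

ranges = [1.2400, 1.3252, 0.4388]

beam 1: φ=-45°, α=330°
  cosα=0.8660 sinα=-0.5000 | (5,7) | tMaxX 0.3233 tMaxY 1.2400 | tΔX 1.1547 tΔY 2.0000
    t=0.3233 [x] (6,7)
    t=1.2400 [y] (6,6) — stop
  → r_1 = 1.2400
beam 2: φ=0°, α=15°
  cosα=0.9659 sinα=0.2588 | (5,7) | tMaxX 0.2899 tMaxY 1.4682 | tΔX 1.0353 tΔY 3.8637
    t=0.2899 [x] (6,7)
    t=1.3252 [x] (7,7) — stop
  → r_2 = 1.3252
beam 3: φ=45°, α=60°
  cosα=0.5000 sinα=0.8660 | (5,7) | tMaxX 0.5600 tMaxY 0.4388 | tΔX 2.0000 tΔY 1.1547
    t=0.4388 [y] (5,8) — stop
  → r_3 = 0.4388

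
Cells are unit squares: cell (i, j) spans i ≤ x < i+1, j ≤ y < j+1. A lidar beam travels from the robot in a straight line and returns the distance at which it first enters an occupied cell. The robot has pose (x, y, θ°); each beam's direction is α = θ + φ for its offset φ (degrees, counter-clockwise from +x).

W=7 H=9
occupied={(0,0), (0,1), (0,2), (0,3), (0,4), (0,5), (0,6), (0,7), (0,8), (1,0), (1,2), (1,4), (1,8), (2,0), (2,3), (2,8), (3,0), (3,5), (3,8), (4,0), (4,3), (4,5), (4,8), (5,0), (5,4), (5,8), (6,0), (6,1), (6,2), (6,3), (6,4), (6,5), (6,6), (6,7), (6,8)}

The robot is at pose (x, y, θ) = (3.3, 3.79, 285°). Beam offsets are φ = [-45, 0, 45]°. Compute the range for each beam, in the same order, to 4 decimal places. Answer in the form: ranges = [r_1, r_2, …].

beam 1: φ=-45°, α=240°
  cosα=-0.5000 sinα=-0.8660 | (3,3) | tMaxX 0.6000 tMaxY 0.9122 | tΔX 2.0000 tΔY 1.1547
    t=0.6000 [x] (2,3) — stop
  → r_1 = 0.6000
beam 2: φ=0°, α=285°
  cosα=0.2588 sinα=-0.9659 | (3,3) | tMaxX 2.7046 tMaxY 0.8179 | tΔX 3.8637 tΔY 1.0353
    t=0.8179 [y] (3,2)
    t=1.8531 [y] (3,1)
    t=2.7046 [x] (4,1)
    t=2.8884 [y] (4,0) — stop
  → r_2 = 2.8884
beam 3: φ=45°, α=330°
  cosα=0.8660 sinα=-0.5000 | (3,3) | tMaxX 0.8083 tMaxY 1.5800 | tΔX 1.1547 tΔY 2.0000
    t=0.8083 [x] (4,3) — stop
  → r_3 = 0.8083

ranges = [0.6000, 2.8884, 0.8083]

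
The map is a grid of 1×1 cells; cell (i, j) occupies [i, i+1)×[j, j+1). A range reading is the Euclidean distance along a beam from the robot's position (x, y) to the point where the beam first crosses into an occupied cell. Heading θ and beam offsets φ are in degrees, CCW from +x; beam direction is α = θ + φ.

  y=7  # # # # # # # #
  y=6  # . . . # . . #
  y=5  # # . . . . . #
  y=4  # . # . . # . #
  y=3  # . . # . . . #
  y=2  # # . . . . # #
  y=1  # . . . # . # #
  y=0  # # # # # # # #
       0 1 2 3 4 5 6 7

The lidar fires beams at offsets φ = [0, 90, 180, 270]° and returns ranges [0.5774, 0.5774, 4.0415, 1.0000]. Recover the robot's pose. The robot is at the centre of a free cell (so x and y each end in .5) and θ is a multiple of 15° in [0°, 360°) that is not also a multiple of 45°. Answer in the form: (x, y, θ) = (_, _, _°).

Candidates: 27 free-cell centres × 16 headings = 432 poses. Raycast each; keep the one whose scan matches to 4 dp.
  (6.5, 4.5, 330°): beam 2 = 1.0000 ≠ 0.5774 ✗
  (3.5, 2.5, 240°): beam 1 = 1.7321 ≠ 0.5774 ✗
  (2.5, 3.5, 105°): beam 1 = 0.5176 ≠ 0.5774 ✗
  (4.5, 4.5, 330°): beam 2 = 2.8868 ≠ 0.5774 ✗
  …
  (6.5, 6.5, 30°): r_1=0.5774, r_2=0.5774, r_3=4.0415, r_4=1.0000 — all match ✓
No second candidate reproduces the full scan.

(x, y, θ) = (6.5, 6.5, 30°)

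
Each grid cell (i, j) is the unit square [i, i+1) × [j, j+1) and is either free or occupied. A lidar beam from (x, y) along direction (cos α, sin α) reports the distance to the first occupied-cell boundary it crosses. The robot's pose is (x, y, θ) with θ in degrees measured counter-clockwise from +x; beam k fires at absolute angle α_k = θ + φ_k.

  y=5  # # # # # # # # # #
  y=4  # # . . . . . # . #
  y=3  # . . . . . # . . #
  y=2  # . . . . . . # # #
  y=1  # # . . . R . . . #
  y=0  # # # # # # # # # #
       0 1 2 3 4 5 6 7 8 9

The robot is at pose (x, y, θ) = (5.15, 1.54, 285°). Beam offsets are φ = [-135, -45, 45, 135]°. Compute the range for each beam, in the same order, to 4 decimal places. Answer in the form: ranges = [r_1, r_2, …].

beam 1: φ=-135°, α=150°
  dir = (cos 150°, sin 150°) = (-0.8660, 0.5000); from cell (5,1)
  next x-line at t=0.1732, next y-line at t=0.9200; Δt_x=1.1547, Δt_y=2.0000
    x: enter (4,1) at t=0.1732
    y: enter (4,2) at t=0.9200
    x: enter (3,2) at t=1.3279
    x: enter (2,2) at t=2.4826
    y: enter (2,3) at t=2.9200
    x: enter (1,3) at t=3.6373
    x: enter (0,3) at t=4.7920 ← occupied
  → r_1 = 4.7920
beam 2: φ=-45°, α=240°
  dir = (cos 240°, sin 240°) = (-0.5000, -0.8660); from cell (5,1)
  next x-line at t=0.3000, next y-line at t=0.6235; Δt_x=2.0000, Δt_y=1.1547
    x: enter (4,1) at t=0.3000
    y: enter (4,0) at t=0.6235 ← occupied
  → r_2 = 0.6235
beam 3: φ=45°, α=330°
  dir = (cos 330°, sin 330°) = (0.8660, -0.5000); from cell (5,1)
  next x-line at t=0.9815, next y-line at t=1.0800; Δt_x=1.1547, Δt_y=2.0000
    x: enter (6,1) at t=0.9815
    y: enter (6,0) at t=1.0800 ← occupied
  → r_3 = 1.0800
beam 4: φ=135°, α=60°
  dir = (cos 60°, sin 60°) = (0.5000, 0.8660); from cell (5,1)
  next x-line at t=1.7000, next y-line at t=0.5312; Δt_x=2.0000, Δt_y=1.1547
    y: enter (5,2) at t=0.5312
    y: enter (5,3) at t=1.6859
    x: enter (6,3) at t=1.7000 ← occupied
  → r_4 = 1.7000

ranges = [4.7920, 0.6235, 1.0800, 1.7000]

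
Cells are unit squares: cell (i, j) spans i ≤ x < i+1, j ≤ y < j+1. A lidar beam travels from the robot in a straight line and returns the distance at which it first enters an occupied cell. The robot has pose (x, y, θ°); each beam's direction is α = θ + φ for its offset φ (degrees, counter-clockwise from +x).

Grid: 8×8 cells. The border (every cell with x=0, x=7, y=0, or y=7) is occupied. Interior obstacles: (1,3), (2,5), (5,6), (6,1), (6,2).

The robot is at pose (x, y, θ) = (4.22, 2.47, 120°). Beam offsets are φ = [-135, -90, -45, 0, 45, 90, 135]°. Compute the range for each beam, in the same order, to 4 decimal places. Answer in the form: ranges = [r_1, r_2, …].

beam 1: φ=-135°, α=345°
  direction (0.9659, -0.2588); cell (4,2); t to first gridline: x 0.8075, y 1.8159 (then +1.0353 / +3.8637)
    (5,2) via x @ 0.8075
    (5,1) via y @ 1.8159
    (6,1) via x @ 1.8428  # hit
  → r_1 = 1.8428
beam 2: φ=-90°, α=30°
  direction (0.8660, 0.5000); cell (4,2); t to first gridline: x 0.9007, y 1.0600 (then +1.1547 / +2.0000)
    (5,2) via x @ 0.9007
    (5,3) via y @ 1.0600
    (6,3) via x @ 2.0554
    (6,4) via y @ 3.0600
    (7,4) via x @ 3.2101  # hit
  → r_2 = 3.2101
beam 3: φ=-45°, α=75°
  direction (0.2588, 0.9659); cell (4,2); t to first gridline: x 3.0137, y 0.5487 (then +3.8637 / +1.0353)
    (4,3) via y @ 0.5487
    (4,4) via y @ 1.5840
    (4,5) via y @ 2.6192
    (5,5) via x @ 3.0137
    (5,6) via y @ 3.6545  # hit
  → r_3 = 3.6545
beam 4: φ=0°, α=120°
  direction (-0.5000, 0.8660); cell (4,2); t to first gridline: x 0.4400, y 0.6120 (then +2.0000 / +1.1547)
    (3,2) via x @ 0.4400
    (3,3) via y @ 0.6120
    (3,4) via y @ 1.7667
    (2,4) via x @ 2.4400
    (2,5) via y @ 2.9214  # hit
  → r_4 = 2.9214
beam 5: φ=45°, α=165°
  direction (-0.9659, 0.2588); cell (4,2); t to first gridline: x 0.2278, y 2.0478 (then +1.0353 / +3.8637)
    (3,2) via x @ 0.2278
    (2,2) via x @ 1.2630
    (2,3) via y @ 2.0478
    (1,3) via x @ 2.2983  # hit
  → r_5 = 2.2983
beam 6: φ=90°, α=210°
  direction (-0.8660, -0.5000); cell (4,2); t to first gridline: x 0.2540, y 0.9400 (then +1.1547 / +2.0000)
    (3,2) via x @ 0.2540
    (3,1) via y @ 0.9400
    (2,1) via x @ 1.4087
    (1,1) via x @ 2.5634
    (1,0) via y @ 2.9400  # hit
  → r_6 = 2.9400
beam 7: φ=135°, α=255°
  direction (-0.2588, -0.9659); cell (4,2); t to first gridline: x 0.8500, y 0.4866 (then +3.8637 / +1.0353)
    (4,1) via y @ 0.4866
    (3,1) via x @ 0.8500
    (3,0) via y @ 1.5219  # hit
  → r_7 = 1.5219

ranges = [1.8428, 3.2101, 3.6545, 2.9214, 2.2983, 2.9400, 1.5219]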